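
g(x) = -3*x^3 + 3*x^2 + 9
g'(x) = -9*x^2 + 6*x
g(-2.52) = 76.06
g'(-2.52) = -72.27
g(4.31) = -175.46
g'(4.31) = -141.32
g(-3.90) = 232.59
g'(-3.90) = -160.29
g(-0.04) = 9.00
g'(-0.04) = -0.25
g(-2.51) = 75.34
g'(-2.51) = -71.76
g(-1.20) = 18.50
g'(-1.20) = -20.16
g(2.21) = -8.73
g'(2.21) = -30.70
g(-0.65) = 11.09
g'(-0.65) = -7.70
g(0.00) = 9.00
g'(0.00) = 0.00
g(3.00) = -45.00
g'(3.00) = -63.00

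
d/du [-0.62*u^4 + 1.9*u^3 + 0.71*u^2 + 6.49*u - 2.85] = -2.48*u^3 + 5.7*u^2 + 1.42*u + 6.49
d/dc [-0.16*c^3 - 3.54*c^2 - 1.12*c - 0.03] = -0.48*c^2 - 7.08*c - 1.12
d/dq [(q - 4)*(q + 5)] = 2*q + 1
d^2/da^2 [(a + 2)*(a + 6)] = 2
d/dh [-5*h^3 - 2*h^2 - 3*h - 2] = -15*h^2 - 4*h - 3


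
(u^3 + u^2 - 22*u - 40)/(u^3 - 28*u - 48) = (u - 5)/(u - 6)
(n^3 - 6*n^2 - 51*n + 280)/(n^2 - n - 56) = n - 5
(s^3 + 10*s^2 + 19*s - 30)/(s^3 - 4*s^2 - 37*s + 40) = (s + 6)/(s - 8)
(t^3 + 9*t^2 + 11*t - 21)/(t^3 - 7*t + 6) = (t + 7)/(t - 2)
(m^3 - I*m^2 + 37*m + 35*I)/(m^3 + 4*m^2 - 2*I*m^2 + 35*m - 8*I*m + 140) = (m + I)/(m + 4)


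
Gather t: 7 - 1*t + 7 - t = 14 - 2*t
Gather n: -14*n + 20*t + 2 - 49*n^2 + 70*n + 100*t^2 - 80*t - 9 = -49*n^2 + 56*n + 100*t^2 - 60*t - 7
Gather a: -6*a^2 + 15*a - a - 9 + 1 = -6*a^2 + 14*a - 8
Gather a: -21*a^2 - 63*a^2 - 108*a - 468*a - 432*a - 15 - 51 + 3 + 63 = -84*a^2 - 1008*a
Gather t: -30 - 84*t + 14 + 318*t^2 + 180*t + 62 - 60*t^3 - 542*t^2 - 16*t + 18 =-60*t^3 - 224*t^2 + 80*t + 64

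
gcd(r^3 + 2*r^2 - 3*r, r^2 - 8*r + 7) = r - 1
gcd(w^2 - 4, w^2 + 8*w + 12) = w + 2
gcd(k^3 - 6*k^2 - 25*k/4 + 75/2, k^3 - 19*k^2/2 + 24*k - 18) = k - 6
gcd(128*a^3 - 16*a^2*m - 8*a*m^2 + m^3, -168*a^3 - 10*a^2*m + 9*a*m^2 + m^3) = 4*a - m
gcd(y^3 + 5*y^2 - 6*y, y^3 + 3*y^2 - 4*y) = y^2 - y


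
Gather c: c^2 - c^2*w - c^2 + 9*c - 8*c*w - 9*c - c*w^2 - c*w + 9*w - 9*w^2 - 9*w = -c^2*w + c*(-w^2 - 9*w) - 9*w^2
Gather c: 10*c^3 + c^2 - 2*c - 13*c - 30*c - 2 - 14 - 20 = 10*c^3 + c^2 - 45*c - 36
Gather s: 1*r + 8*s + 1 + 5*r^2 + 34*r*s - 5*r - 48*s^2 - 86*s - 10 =5*r^2 - 4*r - 48*s^2 + s*(34*r - 78) - 9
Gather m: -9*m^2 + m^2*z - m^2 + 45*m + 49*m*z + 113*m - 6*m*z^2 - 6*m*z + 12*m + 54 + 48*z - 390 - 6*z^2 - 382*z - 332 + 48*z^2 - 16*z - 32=m^2*(z - 10) + m*(-6*z^2 + 43*z + 170) + 42*z^2 - 350*z - 700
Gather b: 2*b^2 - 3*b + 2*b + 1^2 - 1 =2*b^2 - b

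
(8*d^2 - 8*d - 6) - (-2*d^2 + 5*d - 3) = 10*d^2 - 13*d - 3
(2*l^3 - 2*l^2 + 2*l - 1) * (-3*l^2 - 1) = -6*l^5 + 6*l^4 - 8*l^3 + 5*l^2 - 2*l + 1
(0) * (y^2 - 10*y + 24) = 0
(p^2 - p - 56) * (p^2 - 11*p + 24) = p^4 - 12*p^3 - 21*p^2 + 592*p - 1344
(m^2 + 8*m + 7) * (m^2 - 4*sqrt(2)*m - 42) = m^4 - 4*sqrt(2)*m^3 + 8*m^3 - 32*sqrt(2)*m^2 - 35*m^2 - 336*m - 28*sqrt(2)*m - 294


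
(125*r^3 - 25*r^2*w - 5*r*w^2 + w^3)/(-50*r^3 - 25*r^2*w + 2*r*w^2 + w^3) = (-5*r + w)/(2*r + w)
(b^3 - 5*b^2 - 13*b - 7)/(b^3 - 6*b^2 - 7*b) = (b + 1)/b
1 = 1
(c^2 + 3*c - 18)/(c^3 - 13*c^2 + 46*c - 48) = (c + 6)/(c^2 - 10*c + 16)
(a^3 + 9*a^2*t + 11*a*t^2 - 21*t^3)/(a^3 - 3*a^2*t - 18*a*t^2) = (-a^2 - 6*a*t + 7*t^2)/(a*(-a + 6*t))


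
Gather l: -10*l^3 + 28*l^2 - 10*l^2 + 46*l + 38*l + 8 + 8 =-10*l^3 + 18*l^2 + 84*l + 16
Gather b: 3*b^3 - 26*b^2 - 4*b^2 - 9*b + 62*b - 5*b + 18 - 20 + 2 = 3*b^3 - 30*b^2 + 48*b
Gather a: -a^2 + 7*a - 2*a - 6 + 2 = -a^2 + 5*a - 4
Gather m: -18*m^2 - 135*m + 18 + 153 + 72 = -18*m^2 - 135*m + 243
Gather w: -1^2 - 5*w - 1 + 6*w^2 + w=6*w^2 - 4*w - 2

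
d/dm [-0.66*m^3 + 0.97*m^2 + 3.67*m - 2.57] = -1.98*m^2 + 1.94*m + 3.67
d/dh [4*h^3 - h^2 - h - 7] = 12*h^2 - 2*h - 1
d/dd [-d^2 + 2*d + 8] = 2 - 2*d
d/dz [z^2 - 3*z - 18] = 2*z - 3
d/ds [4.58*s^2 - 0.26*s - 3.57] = 9.16*s - 0.26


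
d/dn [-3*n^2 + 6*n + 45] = 6 - 6*n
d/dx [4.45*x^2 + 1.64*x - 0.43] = 8.9*x + 1.64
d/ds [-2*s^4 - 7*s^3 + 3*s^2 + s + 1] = -8*s^3 - 21*s^2 + 6*s + 1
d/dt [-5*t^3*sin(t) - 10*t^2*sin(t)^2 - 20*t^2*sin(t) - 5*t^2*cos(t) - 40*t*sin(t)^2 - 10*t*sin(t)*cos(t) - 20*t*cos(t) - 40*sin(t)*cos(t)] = -5*t^3*cos(t) - 10*t^2*sin(t) - 10*t^2*sin(2*t) - 20*t^2*cos(t) - 20*t*sin(t) - 40*t*sin(2*t) - 10*t*cos(t) - 10*t - 5*sin(2*t) - 20*cos(t) - 20*cos(2*t) - 20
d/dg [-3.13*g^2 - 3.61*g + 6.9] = -6.26*g - 3.61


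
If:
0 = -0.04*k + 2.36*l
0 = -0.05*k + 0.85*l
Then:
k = 0.00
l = 0.00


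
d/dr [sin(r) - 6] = cos(r)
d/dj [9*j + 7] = 9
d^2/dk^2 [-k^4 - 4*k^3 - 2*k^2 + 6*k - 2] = -12*k^2 - 24*k - 4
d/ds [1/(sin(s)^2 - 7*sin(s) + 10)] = (7 - 2*sin(s))*cos(s)/(sin(s)^2 - 7*sin(s) + 10)^2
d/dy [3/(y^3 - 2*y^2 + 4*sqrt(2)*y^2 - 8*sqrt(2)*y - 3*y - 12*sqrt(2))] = 3*(-3*y^2 - 8*sqrt(2)*y + 4*y + 3 + 8*sqrt(2))/(-y^3 - 4*sqrt(2)*y^2 + 2*y^2 + 3*y + 8*sqrt(2)*y + 12*sqrt(2))^2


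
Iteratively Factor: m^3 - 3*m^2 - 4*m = (m + 1)*(m^2 - 4*m) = m*(m + 1)*(m - 4)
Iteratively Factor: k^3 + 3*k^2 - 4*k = (k)*(k^2 + 3*k - 4) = k*(k - 1)*(k + 4)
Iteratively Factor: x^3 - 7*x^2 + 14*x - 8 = (x - 2)*(x^2 - 5*x + 4) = (x - 2)*(x - 1)*(x - 4)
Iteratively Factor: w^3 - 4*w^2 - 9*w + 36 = (w - 4)*(w^2 - 9) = (w - 4)*(w + 3)*(w - 3)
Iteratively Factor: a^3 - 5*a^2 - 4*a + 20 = (a - 5)*(a^2 - 4) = (a - 5)*(a - 2)*(a + 2)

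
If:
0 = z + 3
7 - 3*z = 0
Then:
No Solution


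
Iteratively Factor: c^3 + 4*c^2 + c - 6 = (c + 2)*(c^2 + 2*c - 3) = (c - 1)*(c + 2)*(c + 3)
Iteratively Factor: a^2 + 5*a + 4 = (a + 4)*(a + 1)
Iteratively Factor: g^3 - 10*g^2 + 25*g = (g - 5)*(g^2 - 5*g) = g*(g - 5)*(g - 5)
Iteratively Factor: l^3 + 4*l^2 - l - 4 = (l + 4)*(l^2 - 1) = (l + 1)*(l + 4)*(l - 1)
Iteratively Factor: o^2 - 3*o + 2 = (o - 2)*(o - 1)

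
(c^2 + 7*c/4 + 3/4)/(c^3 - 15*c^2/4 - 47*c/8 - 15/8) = 2*(c + 1)/(2*c^2 - 9*c - 5)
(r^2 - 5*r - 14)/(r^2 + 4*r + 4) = (r - 7)/(r + 2)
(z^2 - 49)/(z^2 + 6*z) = (z^2 - 49)/(z*(z + 6))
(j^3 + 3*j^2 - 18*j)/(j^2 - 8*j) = (j^2 + 3*j - 18)/(j - 8)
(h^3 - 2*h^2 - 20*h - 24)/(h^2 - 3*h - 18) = (h^2 + 4*h + 4)/(h + 3)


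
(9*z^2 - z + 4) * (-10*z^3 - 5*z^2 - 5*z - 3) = -90*z^5 - 35*z^4 - 80*z^3 - 42*z^2 - 17*z - 12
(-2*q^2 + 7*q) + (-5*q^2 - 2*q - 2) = -7*q^2 + 5*q - 2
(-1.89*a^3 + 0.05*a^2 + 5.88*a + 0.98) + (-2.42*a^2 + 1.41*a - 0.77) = -1.89*a^3 - 2.37*a^2 + 7.29*a + 0.21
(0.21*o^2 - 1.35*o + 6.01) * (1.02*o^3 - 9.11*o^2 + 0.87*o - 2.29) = 0.2142*o^5 - 3.2901*o^4 + 18.6114*o^3 - 56.4065*o^2 + 8.3202*o - 13.7629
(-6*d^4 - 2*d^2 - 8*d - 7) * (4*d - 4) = -24*d^5 + 24*d^4 - 8*d^3 - 24*d^2 + 4*d + 28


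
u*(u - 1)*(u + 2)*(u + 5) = u^4 + 6*u^3 + 3*u^2 - 10*u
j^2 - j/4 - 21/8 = (j - 7/4)*(j + 3/2)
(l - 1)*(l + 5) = l^2 + 4*l - 5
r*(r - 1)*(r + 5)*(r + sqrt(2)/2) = r^4 + sqrt(2)*r^3/2 + 4*r^3 - 5*r^2 + 2*sqrt(2)*r^2 - 5*sqrt(2)*r/2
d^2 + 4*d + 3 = (d + 1)*(d + 3)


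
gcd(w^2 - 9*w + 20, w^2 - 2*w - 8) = w - 4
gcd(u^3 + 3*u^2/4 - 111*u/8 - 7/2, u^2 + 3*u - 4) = u + 4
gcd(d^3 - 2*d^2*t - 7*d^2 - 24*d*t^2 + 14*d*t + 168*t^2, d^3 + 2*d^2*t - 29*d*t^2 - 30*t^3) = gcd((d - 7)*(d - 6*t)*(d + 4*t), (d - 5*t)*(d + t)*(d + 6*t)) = 1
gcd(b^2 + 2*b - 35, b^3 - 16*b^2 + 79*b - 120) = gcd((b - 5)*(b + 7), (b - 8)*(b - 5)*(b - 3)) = b - 5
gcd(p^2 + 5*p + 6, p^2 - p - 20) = 1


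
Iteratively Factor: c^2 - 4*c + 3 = (c - 3)*(c - 1)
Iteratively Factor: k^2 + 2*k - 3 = (k - 1)*(k + 3)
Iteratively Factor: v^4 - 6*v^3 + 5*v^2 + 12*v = (v - 4)*(v^3 - 2*v^2 - 3*v) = v*(v - 4)*(v^2 - 2*v - 3) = v*(v - 4)*(v - 3)*(v + 1)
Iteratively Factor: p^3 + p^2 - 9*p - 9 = (p + 3)*(p^2 - 2*p - 3) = (p + 1)*(p + 3)*(p - 3)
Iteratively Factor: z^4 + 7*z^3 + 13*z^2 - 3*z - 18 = (z + 3)*(z^3 + 4*z^2 + z - 6) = (z + 3)^2*(z^2 + z - 2) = (z - 1)*(z + 3)^2*(z + 2)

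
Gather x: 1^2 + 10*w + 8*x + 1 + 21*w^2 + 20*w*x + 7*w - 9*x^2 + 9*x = 21*w^2 + 17*w - 9*x^2 + x*(20*w + 17) + 2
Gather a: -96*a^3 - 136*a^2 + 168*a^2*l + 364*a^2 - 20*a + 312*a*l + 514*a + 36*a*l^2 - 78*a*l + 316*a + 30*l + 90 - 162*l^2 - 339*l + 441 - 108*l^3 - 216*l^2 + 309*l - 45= -96*a^3 + a^2*(168*l + 228) + a*(36*l^2 + 234*l + 810) - 108*l^3 - 378*l^2 + 486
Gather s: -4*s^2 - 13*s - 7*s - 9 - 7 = -4*s^2 - 20*s - 16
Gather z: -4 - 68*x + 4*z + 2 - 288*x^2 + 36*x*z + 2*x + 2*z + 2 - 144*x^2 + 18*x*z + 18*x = -432*x^2 - 48*x + z*(54*x + 6)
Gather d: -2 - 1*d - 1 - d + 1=-2*d - 2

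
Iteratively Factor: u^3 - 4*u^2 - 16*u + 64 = (u - 4)*(u^2 - 16) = (u - 4)^2*(u + 4)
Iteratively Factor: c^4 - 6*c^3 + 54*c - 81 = (c - 3)*(c^3 - 3*c^2 - 9*c + 27) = (c - 3)*(c + 3)*(c^2 - 6*c + 9) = (c - 3)^2*(c + 3)*(c - 3)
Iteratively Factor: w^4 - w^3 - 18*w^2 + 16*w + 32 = (w - 4)*(w^3 + 3*w^2 - 6*w - 8) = (w - 4)*(w + 1)*(w^2 + 2*w - 8) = (w - 4)*(w - 2)*(w + 1)*(w + 4)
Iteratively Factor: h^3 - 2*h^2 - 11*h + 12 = (h + 3)*(h^2 - 5*h + 4) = (h - 4)*(h + 3)*(h - 1)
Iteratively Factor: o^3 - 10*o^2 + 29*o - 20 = (o - 1)*(o^2 - 9*o + 20) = (o - 4)*(o - 1)*(o - 5)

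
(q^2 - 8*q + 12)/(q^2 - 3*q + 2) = (q - 6)/(q - 1)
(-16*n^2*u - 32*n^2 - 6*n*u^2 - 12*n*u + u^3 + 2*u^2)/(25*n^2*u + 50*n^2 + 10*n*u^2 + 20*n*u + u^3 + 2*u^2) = (-16*n^2 - 6*n*u + u^2)/(25*n^2 + 10*n*u + u^2)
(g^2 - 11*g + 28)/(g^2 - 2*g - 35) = (g - 4)/(g + 5)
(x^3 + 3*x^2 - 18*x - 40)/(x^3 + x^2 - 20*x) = (x + 2)/x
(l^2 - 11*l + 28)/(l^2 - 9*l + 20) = (l - 7)/(l - 5)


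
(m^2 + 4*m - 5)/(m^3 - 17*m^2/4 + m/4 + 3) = 4*(m + 5)/(4*m^2 - 13*m - 12)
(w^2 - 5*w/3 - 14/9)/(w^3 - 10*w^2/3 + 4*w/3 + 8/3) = (w - 7/3)/(w^2 - 4*w + 4)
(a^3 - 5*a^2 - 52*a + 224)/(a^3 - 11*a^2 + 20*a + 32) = (a + 7)/(a + 1)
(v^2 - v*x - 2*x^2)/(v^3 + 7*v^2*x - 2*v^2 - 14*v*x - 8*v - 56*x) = (-v^2 + v*x + 2*x^2)/(-v^3 - 7*v^2*x + 2*v^2 + 14*v*x + 8*v + 56*x)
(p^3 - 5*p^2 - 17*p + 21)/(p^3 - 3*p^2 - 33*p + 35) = (p + 3)/(p + 5)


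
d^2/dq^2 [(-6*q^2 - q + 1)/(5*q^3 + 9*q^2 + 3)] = 6*(-50*q^6 - 25*q^5 + 5*q^4 + 303*q^3 + 273*q^2 + 12*q - 27)/(125*q^9 + 675*q^8 + 1215*q^7 + 954*q^6 + 810*q^5 + 729*q^4 + 135*q^3 + 243*q^2 + 27)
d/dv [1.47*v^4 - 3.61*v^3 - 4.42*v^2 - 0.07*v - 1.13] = 5.88*v^3 - 10.83*v^2 - 8.84*v - 0.07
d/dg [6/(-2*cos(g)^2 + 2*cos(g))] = 3*(sin(g)/cos(g)^2 - 2*tan(g))/(cos(g) - 1)^2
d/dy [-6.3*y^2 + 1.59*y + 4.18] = 1.59 - 12.6*y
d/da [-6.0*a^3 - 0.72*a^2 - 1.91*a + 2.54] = -18.0*a^2 - 1.44*a - 1.91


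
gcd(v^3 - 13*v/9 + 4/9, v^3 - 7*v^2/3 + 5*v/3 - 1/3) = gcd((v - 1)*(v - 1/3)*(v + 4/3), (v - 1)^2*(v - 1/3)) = v^2 - 4*v/3 + 1/3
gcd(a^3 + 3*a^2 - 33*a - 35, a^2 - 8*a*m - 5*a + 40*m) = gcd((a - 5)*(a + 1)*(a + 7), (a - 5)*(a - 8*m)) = a - 5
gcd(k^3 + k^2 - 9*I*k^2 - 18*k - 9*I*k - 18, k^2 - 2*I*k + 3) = k - 3*I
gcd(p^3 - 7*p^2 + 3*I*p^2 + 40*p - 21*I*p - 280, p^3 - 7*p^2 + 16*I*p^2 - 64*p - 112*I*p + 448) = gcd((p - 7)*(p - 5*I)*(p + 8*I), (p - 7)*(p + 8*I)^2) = p^2 + p*(-7 + 8*I) - 56*I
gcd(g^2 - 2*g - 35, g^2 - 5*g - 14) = g - 7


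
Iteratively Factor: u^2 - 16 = (u + 4)*(u - 4)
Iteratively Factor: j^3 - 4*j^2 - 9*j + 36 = (j - 3)*(j^2 - j - 12) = (j - 3)*(j + 3)*(j - 4)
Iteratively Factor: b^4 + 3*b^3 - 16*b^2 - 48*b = (b - 4)*(b^3 + 7*b^2 + 12*b) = (b - 4)*(b + 3)*(b^2 + 4*b) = (b - 4)*(b + 3)*(b + 4)*(b)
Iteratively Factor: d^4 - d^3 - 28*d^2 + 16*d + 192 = (d - 4)*(d^3 + 3*d^2 - 16*d - 48) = (d - 4)*(d + 4)*(d^2 - d - 12) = (d - 4)*(d + 3)*(d + 4)*(d - 4)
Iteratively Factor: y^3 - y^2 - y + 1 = (y - 1)*(y^2 - 1) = (y - 1)^2*(y + 1)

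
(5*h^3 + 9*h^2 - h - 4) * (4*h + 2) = 20*h^4 + 46*h^3 + 14*h^2 - 18*h - 8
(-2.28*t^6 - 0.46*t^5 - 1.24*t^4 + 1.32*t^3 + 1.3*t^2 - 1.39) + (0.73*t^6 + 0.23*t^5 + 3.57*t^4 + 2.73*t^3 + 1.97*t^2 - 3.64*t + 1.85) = -1.55*t^6 - 0.23*t^5 + 2.33*t^4 + 4.05*t^3 + 3.27*t^2 - 3.64*t + 0.46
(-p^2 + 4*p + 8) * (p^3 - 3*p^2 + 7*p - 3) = -p^5 + 7*p^4 - 11*p^3 + 7*p^2 + 44*p - 24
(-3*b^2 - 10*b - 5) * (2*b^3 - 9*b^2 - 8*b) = -6*b^5 + 7*b^4 + 104*b^3 + 125*b^2 + 40*b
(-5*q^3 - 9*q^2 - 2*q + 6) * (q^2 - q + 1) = -5*q^5 - 4*q^4 + 2*q^3 - q^2 - 8*q + 6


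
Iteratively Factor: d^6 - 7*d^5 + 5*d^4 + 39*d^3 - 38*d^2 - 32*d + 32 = (d - 4)*(d^5 - 3*d^4 - 7*d^3 + 11*d^2 + 6*d - 8) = (d - 4)*(d + 2)*(d^4 - 5*d^3 + 3*d^2 + 5*d - 4) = (d - 4)*(d + 1)*(d + 2)*(d^3 - 6*d^2 + 9*d - 4) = (d - 4)*(d - 1)*(d + 1)*(d + 2)*(d^2 - 5*d + 4) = (d - 4)^2*(d - 1)*(d + 1)*(d + 2)*(d - 1)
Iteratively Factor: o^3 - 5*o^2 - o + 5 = (o - 5)*(o^2 - 1) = (o - 5)*(o - 1)*(o + 1)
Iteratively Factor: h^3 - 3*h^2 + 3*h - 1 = (h - 1)*(h^2 - 2*h + 1) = (h - 1)^2*(h - 1)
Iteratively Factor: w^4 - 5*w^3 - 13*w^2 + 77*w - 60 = (w - 1)*(w^3 - 4*w^2 - 17*w + 60) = (w - 5)*(w - 1)*(w^2 + w - 12) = (w - 5)*(w - 3)*(w - 1)*(w + 4)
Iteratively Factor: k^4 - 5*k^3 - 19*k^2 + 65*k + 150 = (k + 3)*(k^3 - 8*k^2 + 5*k + 50) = (k - 5)*(k + 3)*(k^2 - 3*k - 10) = (k - 5)*(k + 2)*(k + 3)*(k - 5)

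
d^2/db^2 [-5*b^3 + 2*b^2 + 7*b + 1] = 4 - 30*b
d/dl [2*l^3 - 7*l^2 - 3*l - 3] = 6*l^2 - 14*l - 3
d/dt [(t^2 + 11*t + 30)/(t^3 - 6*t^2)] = (-t^3 - 22*t^2 - 24*t + 360)/(t^3*(t^2 - 12*t + 36))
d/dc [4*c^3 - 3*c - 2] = 12*c^2 - 3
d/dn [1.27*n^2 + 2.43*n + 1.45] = 2.54*n + 2.43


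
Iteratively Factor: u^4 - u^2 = (u + 1)*(u^3 - u^2) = (u - 1)*(u + 1)*(u^2) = u*(u - 1)*(u + 1)*(u)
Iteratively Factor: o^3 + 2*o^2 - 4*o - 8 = (o - 2)*(o^2 + 4*o + 4) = (o - 2)*(o + 2)*(o + 2)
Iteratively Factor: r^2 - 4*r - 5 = (r - 5)*(r + 1)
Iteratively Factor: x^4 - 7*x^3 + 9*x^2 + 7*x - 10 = (x + 1)*(x^3 - 8*x^2 + 17*x - 10) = (x - 2)*(x + 1)*(x^2 - 6*x + 5) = (x - 2)*(x - 1)*(x + 1)*(x - 5)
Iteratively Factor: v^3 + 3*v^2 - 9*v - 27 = (v + 3)*(v^2 - 9) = (v + 3)^2*(v - 3)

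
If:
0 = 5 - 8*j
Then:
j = 5/8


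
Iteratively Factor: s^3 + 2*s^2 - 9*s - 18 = (s + 2)*(s^2 - 9) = (s - 3)*(s + 2)*(s + 3)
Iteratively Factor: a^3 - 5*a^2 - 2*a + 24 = (a - 3)*(a^2 - 2*a - 8) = (a - 4)*(a - 3)*(a + 2)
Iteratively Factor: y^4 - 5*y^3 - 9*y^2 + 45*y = (y)*(y^3 - 5*y^2 - 9*y + 45) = y*(y - 3)*(y^2 - 2*y - 15) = y*(y - 3)*(y + 3)*(y - 5)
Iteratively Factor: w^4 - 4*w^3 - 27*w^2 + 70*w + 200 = (w - 5)*(w^3 + w^2 - 22*w - 40) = (w - 5)*(w + 4)*(w^2 - 3*w - 10) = (w - 5)*(w + 2)*(w + 4)*(w - 5)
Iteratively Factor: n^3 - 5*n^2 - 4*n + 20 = (n - 2)*(n^2 - 3*n - 10) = (n - 5)*(n - 2)*(n + 2)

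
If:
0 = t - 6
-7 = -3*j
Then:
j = 7/3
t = 6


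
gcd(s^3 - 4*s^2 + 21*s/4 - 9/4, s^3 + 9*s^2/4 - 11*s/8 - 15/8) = s - 1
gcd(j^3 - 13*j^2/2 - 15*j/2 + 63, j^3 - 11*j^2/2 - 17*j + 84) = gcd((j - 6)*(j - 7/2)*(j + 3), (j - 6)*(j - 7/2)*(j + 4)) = j^2 - 19*j/2 + 21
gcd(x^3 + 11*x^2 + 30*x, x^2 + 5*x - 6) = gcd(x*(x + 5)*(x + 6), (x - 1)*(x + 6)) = x + 6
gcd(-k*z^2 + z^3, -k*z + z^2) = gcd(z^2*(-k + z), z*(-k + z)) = -k*z + z^2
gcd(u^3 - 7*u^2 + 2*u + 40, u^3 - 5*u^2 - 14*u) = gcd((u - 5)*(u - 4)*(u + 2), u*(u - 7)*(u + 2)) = u + 2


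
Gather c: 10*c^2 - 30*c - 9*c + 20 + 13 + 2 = 10*c^2 - 39*c + 35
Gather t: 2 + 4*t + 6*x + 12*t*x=t*(12*x + 4) + 6*x + 2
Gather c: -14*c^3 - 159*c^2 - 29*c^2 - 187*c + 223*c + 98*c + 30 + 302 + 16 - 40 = -14*c^3 - 188*c^2 + 134*c + 308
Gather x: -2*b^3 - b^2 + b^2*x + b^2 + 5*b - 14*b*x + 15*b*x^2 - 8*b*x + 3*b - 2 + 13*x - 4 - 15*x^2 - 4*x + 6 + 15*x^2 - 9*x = -2*b^3 + 15*b*x^2 + 8*b + x*(b^2 - 22*b)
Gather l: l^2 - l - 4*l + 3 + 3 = l^2 - 5*l + 6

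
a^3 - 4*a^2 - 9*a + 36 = (a - 4)*(a - 3)*(a + 3)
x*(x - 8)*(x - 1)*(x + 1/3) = x^4 - 26*x^3/3 + 5*x^2 + 8*x/3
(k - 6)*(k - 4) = k^2 - 10*k + 24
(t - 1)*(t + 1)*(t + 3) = t^3 + 3*t^2 - t - 3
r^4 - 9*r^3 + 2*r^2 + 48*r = r*(r - 8)*(r - 3)*(r + 2)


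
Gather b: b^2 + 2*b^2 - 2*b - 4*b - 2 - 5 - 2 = 3*b^2 - 6*b - 9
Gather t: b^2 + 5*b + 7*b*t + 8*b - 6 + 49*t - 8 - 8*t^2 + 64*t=b^2 + 13*b - 8*t^2 + t*(7*b + 113) - 14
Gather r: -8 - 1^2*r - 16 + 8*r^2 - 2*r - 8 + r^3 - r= r^3 + 8*r^2 - 4*r - 32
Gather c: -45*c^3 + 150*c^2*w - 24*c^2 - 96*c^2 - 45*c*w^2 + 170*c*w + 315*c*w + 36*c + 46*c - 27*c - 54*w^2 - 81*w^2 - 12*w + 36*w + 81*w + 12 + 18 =-45*c^3 + c^2*(150*w - 120) + c*(-45*w^2 + 485*w + 55) - 135*w^2 + 105*w + 30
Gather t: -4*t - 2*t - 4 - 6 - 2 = -6*t - 12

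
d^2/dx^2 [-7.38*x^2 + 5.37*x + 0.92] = -14.7600000000000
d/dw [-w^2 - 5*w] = -2*w - 5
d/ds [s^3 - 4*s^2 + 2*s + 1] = 3*s^2 - 8*s + 2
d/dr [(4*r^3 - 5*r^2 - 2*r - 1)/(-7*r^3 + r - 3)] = (-35*r^4 - 20*r^3 - 62*r^2 + 30*r + 7)/(49*r^6 - 14*r^4 + 42*r^3 + r^2 - 6*r + 9)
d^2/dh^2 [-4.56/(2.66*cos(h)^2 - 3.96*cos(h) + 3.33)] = (129.058944*(1 - cos(h)^2)^2 - 144.099648*cos(h)^3 - 25.528704*cos(h)^2 + 348.331104*cos(h) - 191.292)/(2.66*cos(h)^2 - 3.96*cos(h) + 3.33)^3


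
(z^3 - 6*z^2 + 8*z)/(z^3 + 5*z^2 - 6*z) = (z^2 - 6*z + 8)/(z^2 + 5*z - 6)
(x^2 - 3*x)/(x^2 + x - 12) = x/(x + 4)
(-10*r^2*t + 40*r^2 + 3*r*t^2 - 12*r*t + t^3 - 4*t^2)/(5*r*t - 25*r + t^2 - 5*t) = (-2*r*t + 8*r + t^2 - 4*t)/(t - 5)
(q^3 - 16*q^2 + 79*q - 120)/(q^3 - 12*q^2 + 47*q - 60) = (q - 8)/(q - 4)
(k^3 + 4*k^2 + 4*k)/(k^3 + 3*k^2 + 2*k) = (k + 2)/(k + 1)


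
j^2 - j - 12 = (j - 4)*(j + 3)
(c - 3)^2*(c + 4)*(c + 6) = c^4 + 4*c^3 - 27*c^2 - 54*c + 216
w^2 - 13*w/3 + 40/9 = (w - 8/3)*(w - 5/3)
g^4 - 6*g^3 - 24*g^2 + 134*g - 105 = (g - 7)*(g - 3)*(g - 1)*(g + 5)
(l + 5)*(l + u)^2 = l^3 + 2*l^2*u + 5*l^2 + l*u^2 + 10*l*u + 5*u^2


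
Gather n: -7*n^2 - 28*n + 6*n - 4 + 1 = -7*n^2 - 22*n - 3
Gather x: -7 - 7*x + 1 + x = -6*x - 6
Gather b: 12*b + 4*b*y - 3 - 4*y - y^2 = b*(4*y + 12) - y^2 - 4*y - 3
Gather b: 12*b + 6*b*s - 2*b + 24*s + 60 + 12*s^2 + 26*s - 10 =b*(6*s + 10) + 12*s^2 + 50*s + 50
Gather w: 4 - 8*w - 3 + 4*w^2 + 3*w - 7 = 4*w^2 - 5*w - 6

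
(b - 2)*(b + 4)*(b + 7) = b^3 + 9*b^2 + 6*b - 56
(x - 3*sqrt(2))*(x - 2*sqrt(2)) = x^2 - 5*sqrt(2)*x + 12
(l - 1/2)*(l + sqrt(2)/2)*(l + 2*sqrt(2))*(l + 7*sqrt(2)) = l^4 - l^3/2 + 19*sqrt(2)*l^3/2 - 19*sqrt(2)*l^2/4 + 37*l^2 - 37*l/2 + 14*sqrt(2)*l - 7*sqrt(2)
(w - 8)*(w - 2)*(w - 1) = w^3 - 11*w^2 + 26*w - 16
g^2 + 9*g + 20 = (g + 4)*(g + 5)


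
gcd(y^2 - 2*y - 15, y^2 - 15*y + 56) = 1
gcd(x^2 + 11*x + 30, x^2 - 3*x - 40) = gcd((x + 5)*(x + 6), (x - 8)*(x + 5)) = x + 5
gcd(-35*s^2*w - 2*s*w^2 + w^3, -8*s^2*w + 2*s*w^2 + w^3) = w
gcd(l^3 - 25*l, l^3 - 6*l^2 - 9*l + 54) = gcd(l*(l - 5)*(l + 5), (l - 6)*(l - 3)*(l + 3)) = 1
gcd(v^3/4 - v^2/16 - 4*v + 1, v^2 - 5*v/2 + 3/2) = 1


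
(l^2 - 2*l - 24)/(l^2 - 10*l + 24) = (l + 4)/(l - 4)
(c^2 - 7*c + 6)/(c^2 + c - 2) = (c - 6)/(c + 2)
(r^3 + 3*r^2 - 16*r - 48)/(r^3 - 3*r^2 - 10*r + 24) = (r + 4)/(r - 2)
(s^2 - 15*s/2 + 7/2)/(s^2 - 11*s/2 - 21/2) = (2*s - 1)/(2*s + 3)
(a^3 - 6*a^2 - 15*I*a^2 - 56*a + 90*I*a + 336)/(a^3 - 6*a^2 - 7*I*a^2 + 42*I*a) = (a - 8*I)/a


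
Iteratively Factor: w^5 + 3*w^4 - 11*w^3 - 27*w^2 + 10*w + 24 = (w + 4)*(w^4 - w^3 - 7*w^2 + w + 6) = (w + 2)*(w + 4)*(w^3 - 3*w^2 - w + 3) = (w - 3)*(w + 2)*(w + 4)*(w^2 - 1) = (w - 3)*(w - 1)*(w + 2)*(w + 4)*(w + 1)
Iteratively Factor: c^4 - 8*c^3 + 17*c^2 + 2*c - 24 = (c - 4)*(c^3 - 4*c^2 + c + 6) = (c - 4)*(c - 3)*(c^2 - c - 2) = (c - 4)*(c - 3)*(c + 1)*(c - 2)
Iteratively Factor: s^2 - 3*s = (s)*(s - 3)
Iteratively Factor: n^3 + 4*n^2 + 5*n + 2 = (n + 1)*(n^2 + 3*n + 2) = (n + 1)*(n + 2)*(n + 1)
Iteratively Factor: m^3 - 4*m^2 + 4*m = (m)*(m^2 - 4*m + 4) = m*(m - 2)*(m - 2)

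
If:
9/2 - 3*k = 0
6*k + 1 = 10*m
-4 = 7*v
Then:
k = 3/2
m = 1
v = -4/7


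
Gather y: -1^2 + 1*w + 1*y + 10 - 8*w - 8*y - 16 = -7*w - 7*y - 7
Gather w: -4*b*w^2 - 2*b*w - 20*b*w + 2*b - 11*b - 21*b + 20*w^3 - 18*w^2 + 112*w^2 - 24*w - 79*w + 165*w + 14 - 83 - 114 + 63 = -30*b + 20*w^3 + w^2*(94 - 4*b) + w*(62 - 22*b) - 120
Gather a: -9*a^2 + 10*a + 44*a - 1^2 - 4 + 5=-9*a^2 + 54*a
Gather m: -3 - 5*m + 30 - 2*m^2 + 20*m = -2*m^2 + 15*m + 27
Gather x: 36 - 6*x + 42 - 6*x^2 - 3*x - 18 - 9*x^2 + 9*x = 60 - 15*x^2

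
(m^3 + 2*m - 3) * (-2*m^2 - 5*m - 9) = -2*m^5 - 5*m^4 - 13*m^3 - 4*m^2 - 3*m + 27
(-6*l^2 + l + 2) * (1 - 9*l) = 54*l^3 - 15*l^2 - 17*l + 2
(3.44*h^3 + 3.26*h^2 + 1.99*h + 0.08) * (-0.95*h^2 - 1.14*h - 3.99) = -3.268*h^5 - 7.0186*h^4 - 19.3325*h^3 - 15.352*h^2 - 8.0313*h - 0.3192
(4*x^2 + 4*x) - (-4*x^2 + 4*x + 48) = 8*x^2 - 48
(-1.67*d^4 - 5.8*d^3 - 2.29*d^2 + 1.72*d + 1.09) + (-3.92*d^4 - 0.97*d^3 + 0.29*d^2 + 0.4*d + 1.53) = -5.59*d^4 - 6.77*d^3 - 2.0*d^2 + 2.12*d + 2.62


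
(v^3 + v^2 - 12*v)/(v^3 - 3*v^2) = (v + 4)/v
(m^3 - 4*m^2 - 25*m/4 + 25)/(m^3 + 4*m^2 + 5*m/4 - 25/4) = (2*m^2 - 13*m + 20)/(2*m^2 + 3*m - 5)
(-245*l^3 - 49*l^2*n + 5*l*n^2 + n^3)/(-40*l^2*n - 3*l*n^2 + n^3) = (49*l^2 - n^2)/(n*(8*l - n))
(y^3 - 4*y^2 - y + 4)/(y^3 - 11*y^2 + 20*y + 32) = (y - 1)/(y - 8)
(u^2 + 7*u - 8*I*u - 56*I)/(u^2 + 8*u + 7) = (u - 8*I)/(u + 1)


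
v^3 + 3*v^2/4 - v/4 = v*(v - 1/4)*(v + 1)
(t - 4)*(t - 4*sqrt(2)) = t^2 - 4*sqrt(2)*t - 4*t + 16*sqrt(2)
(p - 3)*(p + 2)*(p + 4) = p^3 + 3*p^2 - 10*p - 24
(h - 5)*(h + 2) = h^2 - 3*h - 10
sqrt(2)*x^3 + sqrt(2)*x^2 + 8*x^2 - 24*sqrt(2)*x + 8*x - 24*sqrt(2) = (x - 2*sqrt(2))*(x + 6*sqrt(2))*(sqrt(2)*x + sqrt(2))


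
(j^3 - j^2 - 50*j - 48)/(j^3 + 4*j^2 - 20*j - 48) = (j^2 - 7*j - 8)/(j^2 - 2*j - 8)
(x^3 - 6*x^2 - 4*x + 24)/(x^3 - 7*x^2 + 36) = (x - 2)/(x - 3)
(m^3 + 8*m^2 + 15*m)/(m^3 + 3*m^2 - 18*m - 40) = m*(m + 3)/(m^2 - 2*m - 8)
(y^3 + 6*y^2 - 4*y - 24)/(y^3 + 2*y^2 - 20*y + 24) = (y + 2)/(y - 2)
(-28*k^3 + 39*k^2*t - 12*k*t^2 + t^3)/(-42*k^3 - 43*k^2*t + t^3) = (4*k^2 - 5*k*t + t^2)/(6*k^2 + 7*k*t + t^2)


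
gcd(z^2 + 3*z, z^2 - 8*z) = z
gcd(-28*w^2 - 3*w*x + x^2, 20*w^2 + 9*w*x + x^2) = 4*w + x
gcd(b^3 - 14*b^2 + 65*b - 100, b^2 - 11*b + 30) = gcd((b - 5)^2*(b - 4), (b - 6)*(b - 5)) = b - 5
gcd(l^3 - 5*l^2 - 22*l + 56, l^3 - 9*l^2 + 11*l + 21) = l - 7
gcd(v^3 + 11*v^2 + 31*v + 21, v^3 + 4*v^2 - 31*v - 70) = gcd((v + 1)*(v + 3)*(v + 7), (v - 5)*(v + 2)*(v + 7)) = v + 7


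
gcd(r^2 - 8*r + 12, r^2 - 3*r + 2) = r - 2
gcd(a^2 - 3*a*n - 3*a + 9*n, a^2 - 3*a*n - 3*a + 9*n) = a^2 - 3*a*n - 3*a + 9*n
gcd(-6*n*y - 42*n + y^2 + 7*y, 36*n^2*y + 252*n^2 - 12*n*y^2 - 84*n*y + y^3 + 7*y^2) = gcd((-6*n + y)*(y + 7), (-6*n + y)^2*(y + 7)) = -6*n*y - 42*n + y^2 + 7*y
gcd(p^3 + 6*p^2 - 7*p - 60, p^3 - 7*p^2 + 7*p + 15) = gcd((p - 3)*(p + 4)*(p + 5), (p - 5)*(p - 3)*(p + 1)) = p - 3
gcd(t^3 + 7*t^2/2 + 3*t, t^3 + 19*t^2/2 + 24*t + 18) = t^2 + 7*t/2 + 3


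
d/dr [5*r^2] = 10*r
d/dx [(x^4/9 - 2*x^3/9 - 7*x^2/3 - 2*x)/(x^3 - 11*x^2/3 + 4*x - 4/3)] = (3*x^6 - 22*x^5 + 121*x^4 + 44*x^3 - 426*x^2 + 168*x + 72)/(3*(9*x^6 - 66*x^5 + 193*x^4 - 288*x^3 + 232*x^2 - 96*x + 16))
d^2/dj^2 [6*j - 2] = 0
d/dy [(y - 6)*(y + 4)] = 2*y - 2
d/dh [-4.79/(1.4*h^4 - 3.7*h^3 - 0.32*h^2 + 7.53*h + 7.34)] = (26.824*h^3 - 53.169*h^2 - 3.0656*h + 36.0687)/(1.4*h^4 - 3.7*h^3 - 0.32*h^2 + 7.53*h + 7.34)^2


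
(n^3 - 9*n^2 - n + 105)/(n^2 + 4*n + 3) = (n^2 - 12*n + 35)/(n + 1)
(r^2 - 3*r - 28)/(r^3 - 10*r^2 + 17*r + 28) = (r + 4)/(r^2 - 3*r - 4)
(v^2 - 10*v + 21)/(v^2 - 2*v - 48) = (-v^2 + 10*v - 21)/(-v^2 + 2*v + 48)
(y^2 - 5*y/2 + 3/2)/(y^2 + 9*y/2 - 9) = (y - 1)/(y + 6)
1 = 1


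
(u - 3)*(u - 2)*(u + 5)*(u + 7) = u^4 + 7*u^3 - 19*u^2 - 103*u + 210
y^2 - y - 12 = (y - 4)*(y + 3)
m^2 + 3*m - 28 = (m - 4)*(m + 7)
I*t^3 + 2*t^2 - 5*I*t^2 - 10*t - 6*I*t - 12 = (t - 6)*(t - 2*I)*(I*t + I)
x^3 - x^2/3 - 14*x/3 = x*(x - 7/3)*(x + 2)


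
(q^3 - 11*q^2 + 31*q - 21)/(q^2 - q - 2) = (-q^3 + 11*q^2 - 31*q + 21)/(-q^2 + q + 2)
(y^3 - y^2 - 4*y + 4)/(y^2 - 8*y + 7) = (y^2 - 4)/(y - 7)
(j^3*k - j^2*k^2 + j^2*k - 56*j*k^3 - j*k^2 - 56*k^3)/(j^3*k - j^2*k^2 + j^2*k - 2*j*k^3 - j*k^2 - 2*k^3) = (j^2 - j*k - 56*k^2)/(j^2 - j*k - 2*k^2)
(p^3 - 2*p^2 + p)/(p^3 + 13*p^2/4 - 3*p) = 4*(p^2 - 2*p + 1)/(4*p^2 + 13*p - 12)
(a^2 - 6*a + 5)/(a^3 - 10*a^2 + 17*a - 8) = (a - 5)/(a^2 - 9*a + 8)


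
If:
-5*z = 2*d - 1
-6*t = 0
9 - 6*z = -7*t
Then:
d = -13/4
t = 0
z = 3/2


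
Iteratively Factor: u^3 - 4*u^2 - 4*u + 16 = (u - 2)*(u^2 - 2*u - 8) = (u - 4)*(u - 2)*(u + 2)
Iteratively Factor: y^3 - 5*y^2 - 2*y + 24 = (y + 2)*(y^2 - 7*y + 12) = (y - 3)*(y + 2)*(y - 4)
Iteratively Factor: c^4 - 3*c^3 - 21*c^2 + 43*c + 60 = (c + 4)*(c^3 - 7*c^2 + 7*c + 15) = (c + 1)*(c + 4)*(c^2 - 8*c + 15) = (c - 3)*(c + 1)*(c + 4)*(c - 5)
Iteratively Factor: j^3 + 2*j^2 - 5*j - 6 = (j + 3)*(j^2 - j - 2) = (j - 2)*(j + 3)*(j + 1)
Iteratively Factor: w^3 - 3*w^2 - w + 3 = (w - 3)*(w^2 - 1) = (w - 3)*(w + 1)*(w - 1)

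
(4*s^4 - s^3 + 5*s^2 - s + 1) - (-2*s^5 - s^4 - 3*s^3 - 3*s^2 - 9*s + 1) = 2*s^5 + 5*s^4 + 2*s^3 + 8*s^2 + 8*s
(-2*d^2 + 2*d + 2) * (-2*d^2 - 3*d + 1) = 4*d^4 + 2*d^3 - 12*d^2 - 4*d + 2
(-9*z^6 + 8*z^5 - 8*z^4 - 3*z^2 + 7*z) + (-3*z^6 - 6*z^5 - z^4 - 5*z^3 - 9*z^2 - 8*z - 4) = -12*z^6 + 2*z^5 - 9*z^4 - 5*z^3 - 12*z^2 - z - 4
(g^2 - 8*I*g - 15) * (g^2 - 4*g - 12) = g^4 - 4*g^3 - 8*I*g^3 - 27*g^2 + 32*I*g^2 + 60*g + 96*I*g + 180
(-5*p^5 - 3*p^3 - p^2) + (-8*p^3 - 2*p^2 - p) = -5*p^5 - 11*p^3 - 3*p^2 - p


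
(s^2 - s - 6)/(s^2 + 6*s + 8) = (s - 3)/(s + 4)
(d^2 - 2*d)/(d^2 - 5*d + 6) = d/(d - 3)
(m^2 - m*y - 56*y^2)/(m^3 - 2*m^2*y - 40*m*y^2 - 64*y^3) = (m + 7*y)/(m^2 + 6*m*y + 8*y^2)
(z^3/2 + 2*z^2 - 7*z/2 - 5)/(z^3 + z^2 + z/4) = 2*(z^3 + 4*z^2 - 7*z - 10)/(z*(4*z^2 + 4*z + 1))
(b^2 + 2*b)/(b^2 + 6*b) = (b + 2)/(b + 6)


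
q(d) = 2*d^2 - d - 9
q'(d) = 4*d - 1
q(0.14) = -9.10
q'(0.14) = -0.44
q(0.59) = -8.89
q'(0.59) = 1.36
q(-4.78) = 41.48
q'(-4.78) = -20.12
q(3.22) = 8.52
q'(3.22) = 11.88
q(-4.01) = 27.17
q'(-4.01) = -17.04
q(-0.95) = -6.24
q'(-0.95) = -4.80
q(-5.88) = 66.03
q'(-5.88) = -24.52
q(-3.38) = 17.23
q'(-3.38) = -14.52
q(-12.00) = 291.00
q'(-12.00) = -49.00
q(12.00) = 267.00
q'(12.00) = 47.00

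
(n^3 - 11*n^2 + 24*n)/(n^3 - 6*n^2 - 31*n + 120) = n/(n + 5)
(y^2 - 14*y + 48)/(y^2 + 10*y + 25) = (y^2 - 14*y + 48)/(y^2 + 10*y + 25)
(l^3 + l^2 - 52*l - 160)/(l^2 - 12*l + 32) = (l^2 + 9*l + 20)/(l - 4)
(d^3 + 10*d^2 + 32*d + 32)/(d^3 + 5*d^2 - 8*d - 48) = (d + 2)/(d - 3)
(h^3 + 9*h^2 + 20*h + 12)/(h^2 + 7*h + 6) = h + 2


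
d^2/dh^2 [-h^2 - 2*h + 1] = -2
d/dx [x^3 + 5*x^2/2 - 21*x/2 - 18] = 3*x^2 + 5*x - 21/2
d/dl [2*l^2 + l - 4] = 4*l + 1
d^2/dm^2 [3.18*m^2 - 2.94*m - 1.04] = 6.36000000000000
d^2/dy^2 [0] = 0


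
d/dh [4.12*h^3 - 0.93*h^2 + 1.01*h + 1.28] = 12.36*h^2 - 1.86*h + 1.01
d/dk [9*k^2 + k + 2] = 18*k + 1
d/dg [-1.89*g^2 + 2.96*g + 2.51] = 2.96 - 3.78*g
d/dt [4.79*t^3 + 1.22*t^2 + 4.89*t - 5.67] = 14.37*t^2 + 2.44*t + 4.89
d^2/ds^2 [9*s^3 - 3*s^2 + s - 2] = 54*s - 6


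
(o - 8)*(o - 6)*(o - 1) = o^3 - 15*o^2 + 62*o - 48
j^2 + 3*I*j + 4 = (j - I)*(j + 4*I)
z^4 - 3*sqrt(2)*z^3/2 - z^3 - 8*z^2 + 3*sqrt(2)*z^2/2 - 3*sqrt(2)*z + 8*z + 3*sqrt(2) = (z - 1)*(z - 3*sqrt(2))*(z + sqrt(2)/2)*(z + sqrt(2))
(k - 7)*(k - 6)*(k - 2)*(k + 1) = k^4 - 14*k^3 + 53*k^2 - 16*k - 84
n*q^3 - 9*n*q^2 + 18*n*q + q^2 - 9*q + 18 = (q - 6)*(q - 3)*(n*q + 1)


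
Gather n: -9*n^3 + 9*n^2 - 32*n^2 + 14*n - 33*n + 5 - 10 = -9*n^3 - 23*n^2 - 19*n - 5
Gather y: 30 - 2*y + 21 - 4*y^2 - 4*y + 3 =-4*y^2 - 6*y + 54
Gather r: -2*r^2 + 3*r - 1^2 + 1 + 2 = -2*r^2 + 3*r + 2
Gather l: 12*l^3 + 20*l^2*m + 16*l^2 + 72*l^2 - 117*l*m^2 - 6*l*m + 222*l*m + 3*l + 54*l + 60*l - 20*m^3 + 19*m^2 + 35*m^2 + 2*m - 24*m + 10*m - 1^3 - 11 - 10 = 12*l^3 + l^2*(20*m + 88) + l*(-117*m^2 + 216*m + 117) - 20*m^3 + 54*m^2 - 12*m - 22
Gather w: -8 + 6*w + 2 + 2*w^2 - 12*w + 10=2*w^2 - 6*w + 4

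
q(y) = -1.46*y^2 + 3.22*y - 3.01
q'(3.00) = -5.54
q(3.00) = -6.49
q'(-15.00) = 47.02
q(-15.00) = -379.81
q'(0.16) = 2.75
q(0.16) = -2.53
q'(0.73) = 1.09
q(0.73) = -1.44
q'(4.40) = -9.63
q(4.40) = -17.11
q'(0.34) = 2.23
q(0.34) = -2.08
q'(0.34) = 2.23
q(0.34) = -2.08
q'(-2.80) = 11.40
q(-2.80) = -23.47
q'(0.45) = 1.91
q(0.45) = -1.86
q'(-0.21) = 3.83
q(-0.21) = -3.75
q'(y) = 3.22 - 2.92*y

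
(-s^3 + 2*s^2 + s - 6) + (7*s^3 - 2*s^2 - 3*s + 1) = 6*s^3 - 2*s - 5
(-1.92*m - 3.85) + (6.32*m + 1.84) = 4.4*m - 2.01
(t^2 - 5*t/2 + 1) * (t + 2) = t^3 - t^2/2 - 4*t + 2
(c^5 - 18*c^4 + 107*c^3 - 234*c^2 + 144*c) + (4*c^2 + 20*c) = c^5 - 18*c^4 + 107*c^3 - 230*c^2 + 164*c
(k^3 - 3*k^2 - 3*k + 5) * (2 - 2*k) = -2*k^4 + 8*k^3 - 16*k + 10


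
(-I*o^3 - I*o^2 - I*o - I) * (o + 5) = -I*o^4 - 6*I*o^3 - 6*I*o^2 - 6*I*o - 5*I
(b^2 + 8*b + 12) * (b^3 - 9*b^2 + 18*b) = b^5 - b^4 - 42*b^3 + 36*b^2 + 216*b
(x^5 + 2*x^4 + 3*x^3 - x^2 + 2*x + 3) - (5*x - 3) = x^5 + 2*x^4 + 3*x^3 - x^2 - 3*x + 6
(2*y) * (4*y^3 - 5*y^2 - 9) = 8*y^4 - 10*y^3 - 18*y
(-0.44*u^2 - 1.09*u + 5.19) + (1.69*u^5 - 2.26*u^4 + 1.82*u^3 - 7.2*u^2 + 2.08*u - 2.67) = 1.69*u^5 - 2.26*u^4 + 1.82*u^3 - 7.64*u^2 + 0.99*u + 2.52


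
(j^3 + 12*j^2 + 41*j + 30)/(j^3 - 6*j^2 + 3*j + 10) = (j^2 + 11*j + 30)/(j^2 - 7*j + 10)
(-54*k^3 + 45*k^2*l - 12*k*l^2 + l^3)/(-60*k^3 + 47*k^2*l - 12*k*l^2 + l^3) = (18*k^2 - 9*k*l + l^2)/(20*k^2 - 9*k*l + l^2)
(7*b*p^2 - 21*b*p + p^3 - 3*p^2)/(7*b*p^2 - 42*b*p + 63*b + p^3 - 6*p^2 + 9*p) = p/(p - 3)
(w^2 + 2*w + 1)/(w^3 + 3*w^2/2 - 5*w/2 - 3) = 2*(w + 1)/(2*w^2 + w - 6)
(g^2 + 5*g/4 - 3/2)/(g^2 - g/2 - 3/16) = 4*(g + 2)/(4*g + 1)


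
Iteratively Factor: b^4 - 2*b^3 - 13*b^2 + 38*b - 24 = (b - 3)*(b^3 + b^2 - 10*b + 8) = (b - 3)*(b - 1)*(b^2 + 2*b - 8) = (b - 3)*(b - 2)*(b - 1)*(b + 4)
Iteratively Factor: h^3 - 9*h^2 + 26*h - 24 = (h - 4)*(h^2 - 5*h + 6) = (h - 4)*(h - 3)*(h - 2)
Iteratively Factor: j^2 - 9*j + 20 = (j - 4)*(j - 5)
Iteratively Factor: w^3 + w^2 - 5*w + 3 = (w - 1)*(w^2 + 2*w - 3) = (w - 1)^2*(w + 3)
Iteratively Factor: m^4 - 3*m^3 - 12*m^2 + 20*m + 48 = (m - 4)*(m^3 + m^2 - 8*m - 12) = (m - 4)*(m - 3)*(m^2 + 4*m + 4) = (m - 4)*(m - 3)*(m + 2)*(m + 2)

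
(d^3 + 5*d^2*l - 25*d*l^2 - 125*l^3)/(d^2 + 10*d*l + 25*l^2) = d - 5*l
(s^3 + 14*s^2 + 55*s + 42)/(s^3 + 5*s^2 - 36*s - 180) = (s^2 + 8*s + 7)/(s^2 - s - 30)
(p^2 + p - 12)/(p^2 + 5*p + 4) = (p - 3)/(p + 1)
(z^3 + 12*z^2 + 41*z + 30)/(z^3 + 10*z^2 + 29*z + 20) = (z + 6)/(z + 4)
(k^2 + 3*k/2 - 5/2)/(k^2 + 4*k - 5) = (k + 5/2)/(k + 5)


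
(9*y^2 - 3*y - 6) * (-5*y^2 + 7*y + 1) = -45*y^4 + 78*y^3 + 18*y^2 - 45*y - 6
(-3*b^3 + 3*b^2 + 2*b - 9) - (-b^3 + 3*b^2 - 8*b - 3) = -2*b^3 + 10*b - 6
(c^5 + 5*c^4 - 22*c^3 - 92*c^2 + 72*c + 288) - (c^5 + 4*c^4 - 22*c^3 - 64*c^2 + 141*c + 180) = c^4 - 28*c^2 - 69*c + 108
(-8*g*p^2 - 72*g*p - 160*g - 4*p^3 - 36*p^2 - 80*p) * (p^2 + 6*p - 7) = -8*g*p^4 - 120*g*p^3 - 536*g*p^2 - 456*g*p + 1120*g - 4*p^5 - 60*p^4 - 268*p^3 - 228*p^2 + 560*p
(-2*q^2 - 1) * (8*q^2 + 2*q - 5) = -16*q^4 - 4*q^3 + 2*q^2 - 2*q + 5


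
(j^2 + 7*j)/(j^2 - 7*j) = (j + 7)/(j - 7)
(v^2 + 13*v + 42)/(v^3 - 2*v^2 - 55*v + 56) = (v + 6)/(v^2 - 9*v + 8)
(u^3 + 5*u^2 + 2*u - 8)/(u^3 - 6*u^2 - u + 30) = (u^2 + 3*u - 4)/(u^2 - 8*u + 15)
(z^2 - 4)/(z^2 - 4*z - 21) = (4 - z^2)/(-z^2 + 4*z + 21)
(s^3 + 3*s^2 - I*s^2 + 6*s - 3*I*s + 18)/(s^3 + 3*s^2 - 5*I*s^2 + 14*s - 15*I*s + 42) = (s - 3*I)/(s - 7*I)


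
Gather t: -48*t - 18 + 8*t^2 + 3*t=8*t^2 - 45*t - 18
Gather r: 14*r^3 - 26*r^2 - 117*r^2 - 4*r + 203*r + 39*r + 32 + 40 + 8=14*r^3 - 143*r^2 + 238*r + 80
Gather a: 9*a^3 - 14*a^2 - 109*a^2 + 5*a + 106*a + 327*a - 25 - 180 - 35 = 9*a^3 - 123*a^2 + 438*a - 240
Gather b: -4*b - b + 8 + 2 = 10 - 5*b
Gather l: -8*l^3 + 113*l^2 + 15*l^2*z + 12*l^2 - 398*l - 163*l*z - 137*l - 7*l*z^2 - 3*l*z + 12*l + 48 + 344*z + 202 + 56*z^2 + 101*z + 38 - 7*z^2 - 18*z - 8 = -8*l^3 + l^2*(15*z + 125) + l*(-7*z^2 - 166*z - 523) + 49*z^2 + 427*z + 280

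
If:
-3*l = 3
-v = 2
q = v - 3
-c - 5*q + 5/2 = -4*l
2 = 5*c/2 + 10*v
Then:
No Solution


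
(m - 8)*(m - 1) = m^2 - 9*m + 8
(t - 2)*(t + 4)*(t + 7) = t^3 + 9*t^2 + 6*t - 56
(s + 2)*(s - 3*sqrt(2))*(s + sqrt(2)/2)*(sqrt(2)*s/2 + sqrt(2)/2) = sqrt(2)*s^4/2 - 5*s^3/2 + 3*sqrt(2)*s^3/2 - 15*s^2/2 - sqrt(2)*s^2/2 - 9*sqrt(2)*s/2 - 5*s - 3*sqrt(2)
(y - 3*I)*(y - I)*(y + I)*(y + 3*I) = y^4 + 10*y^2 + 9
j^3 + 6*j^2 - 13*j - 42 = (j - 3)*(j + 2)*(j + 7)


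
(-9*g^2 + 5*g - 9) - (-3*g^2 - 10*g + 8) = -6*g^2 + 15*g - 17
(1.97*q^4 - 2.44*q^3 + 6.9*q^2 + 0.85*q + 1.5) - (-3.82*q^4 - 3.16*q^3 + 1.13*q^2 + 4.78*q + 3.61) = 5.79*q^4 + 0.72*q^3 + 5.77*q^2 - 3.93*q - 2.11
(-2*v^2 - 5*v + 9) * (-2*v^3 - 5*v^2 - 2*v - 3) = 4*v^5 + 20*v^4 + 11*v^3 - 29*v^2 - 3*v - 27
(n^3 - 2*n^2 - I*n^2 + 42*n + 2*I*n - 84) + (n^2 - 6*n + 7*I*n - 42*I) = n^3 - n^2 - I*n^2 + 36*n + 9*I*n - 84 - 42*I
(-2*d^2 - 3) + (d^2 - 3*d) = -d^2 - 3*d - 3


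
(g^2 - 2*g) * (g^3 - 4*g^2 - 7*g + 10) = g^5 - 6*g^4 + g^3 + 24*g^2 - 20*g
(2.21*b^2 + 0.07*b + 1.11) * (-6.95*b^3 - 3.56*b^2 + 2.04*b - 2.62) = -15.3595*b^5 - 8.3541*b^4 - 3.4553*b^3 - 9.599*b^2 + 2.081*b - 2.9082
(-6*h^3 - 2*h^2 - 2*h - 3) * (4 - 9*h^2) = 54*h^5 + 18*h^4 - 6*h^3 + 19*h^2 - 8*h - 12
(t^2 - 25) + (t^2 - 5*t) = 2*t^2 - 5*t - 25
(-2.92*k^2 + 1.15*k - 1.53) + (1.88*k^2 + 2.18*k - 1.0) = -1.04*k^2 + 3.33*k - 2.53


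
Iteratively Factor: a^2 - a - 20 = (a - 5)*(a + 4)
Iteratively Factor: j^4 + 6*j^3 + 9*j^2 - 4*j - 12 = (j + 2)*(j^3 + 4*j^2 + j - 6) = (j + 2)*(j + 3)*(j^2 + j - 2) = (j - 1)*(j + 2)*(j + 3)*(j + 2)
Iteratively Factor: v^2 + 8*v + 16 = (v + 4)*(v + 4)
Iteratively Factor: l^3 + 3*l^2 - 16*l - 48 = (l - 4)*(l^2 + 7*l + 12) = (l - 4)*(l + 4)*(l + 3)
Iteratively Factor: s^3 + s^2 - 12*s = (s)*(s^2 + s - 12) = s*(s - 3)*(s + 4)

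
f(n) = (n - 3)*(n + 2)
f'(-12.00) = -25.00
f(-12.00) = 150.00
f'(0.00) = -1.00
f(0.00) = -6.00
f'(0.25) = -0.50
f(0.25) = -6.19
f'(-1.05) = -3.10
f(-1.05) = -3.85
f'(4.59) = 8.18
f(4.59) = 10.48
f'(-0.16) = -1.32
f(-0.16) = -5.81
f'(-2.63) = -6.26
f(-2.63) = 3.55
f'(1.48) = 1.96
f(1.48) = -5.29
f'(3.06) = 5.12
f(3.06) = 0.30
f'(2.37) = 3.74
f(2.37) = -2.75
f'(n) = 2*n - 1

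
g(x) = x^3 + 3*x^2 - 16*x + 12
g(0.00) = 12.00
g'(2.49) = 17.54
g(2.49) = 6.20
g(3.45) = 33.57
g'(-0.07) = -16.41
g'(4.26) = 64.00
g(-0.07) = 13.13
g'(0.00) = -16.00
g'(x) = 3*x^2 + 6*x - 16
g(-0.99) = 29.81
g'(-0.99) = -19.00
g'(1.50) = -0.25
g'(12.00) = 488.00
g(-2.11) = 49.72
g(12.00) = 1980.00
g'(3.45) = 40.41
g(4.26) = 75.59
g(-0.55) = 21.54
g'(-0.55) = -18.39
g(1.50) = -1.88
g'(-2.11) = -15.30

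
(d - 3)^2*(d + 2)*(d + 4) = d^4 - 19*d^2 + 6*d + 72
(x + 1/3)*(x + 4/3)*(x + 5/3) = x^3 + 10*x^2/3 + 29*x/9 + 20/27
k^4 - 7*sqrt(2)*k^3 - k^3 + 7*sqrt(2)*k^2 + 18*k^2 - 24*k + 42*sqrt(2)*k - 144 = (k - 3)*(k + 2)*(k - 4*sqrt(2))*(k - 3*sqrt(2))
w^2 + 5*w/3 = w*(w + 5/3)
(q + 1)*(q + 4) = q^2 + 5*q + 4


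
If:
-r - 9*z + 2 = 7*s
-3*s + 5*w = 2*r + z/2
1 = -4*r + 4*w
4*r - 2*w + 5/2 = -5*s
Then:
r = -131/246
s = -23/123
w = -139/492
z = 35/82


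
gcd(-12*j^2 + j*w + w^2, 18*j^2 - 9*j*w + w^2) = -3*j + w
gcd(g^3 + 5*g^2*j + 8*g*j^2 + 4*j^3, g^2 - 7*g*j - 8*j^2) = g + j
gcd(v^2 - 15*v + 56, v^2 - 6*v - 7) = v - 7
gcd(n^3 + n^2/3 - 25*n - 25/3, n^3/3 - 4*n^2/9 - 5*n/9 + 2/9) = 1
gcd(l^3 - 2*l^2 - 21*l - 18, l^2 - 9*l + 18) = l - 6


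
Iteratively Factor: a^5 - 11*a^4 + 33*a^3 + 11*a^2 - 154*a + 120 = (a + 2)*(a^4 - 13*a^3 + 59*a^2 - 107*a + 60) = (a - 3)*(a + 2)*(a^3 - 10*a^2 + 29*a - 20) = (a - 4)*(a - 3)*(a + 2)*(a^2 - 6*a + 5) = (a - 5)*(a - 4)*(a - 3)*(a + 2)*(a - 1)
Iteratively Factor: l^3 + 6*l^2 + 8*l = (l + 4)*(l^2 + 2*l) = l*(l + 4)*(l + 2)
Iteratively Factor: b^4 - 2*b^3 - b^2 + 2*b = (b)*(b^3 - 2*b^2 - b + 2) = b*(b - 1)*(b^2 - b - 2) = b*(b - 2)*(b - 1)*(b + 1)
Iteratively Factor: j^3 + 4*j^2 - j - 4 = (j - 1)*(j^2 + 5*j + 4) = (j - 1)*(j + 1)*(j + 4)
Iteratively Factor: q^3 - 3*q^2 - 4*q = (q - 4)*(q^2 + q) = q*(q - 4)*(q + 1)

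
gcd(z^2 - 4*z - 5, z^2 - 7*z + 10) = z - 5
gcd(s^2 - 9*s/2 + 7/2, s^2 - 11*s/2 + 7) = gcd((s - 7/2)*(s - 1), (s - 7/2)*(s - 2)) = s - 7/2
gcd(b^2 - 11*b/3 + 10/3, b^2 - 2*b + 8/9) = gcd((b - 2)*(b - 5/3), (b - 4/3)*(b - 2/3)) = 1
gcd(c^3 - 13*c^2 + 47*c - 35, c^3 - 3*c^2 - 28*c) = c - 7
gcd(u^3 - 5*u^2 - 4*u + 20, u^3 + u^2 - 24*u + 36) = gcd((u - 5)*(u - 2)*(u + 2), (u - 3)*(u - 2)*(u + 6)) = u - 2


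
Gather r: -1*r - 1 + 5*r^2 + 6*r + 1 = 5*r^2 + 5*r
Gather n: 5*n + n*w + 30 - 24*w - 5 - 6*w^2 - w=n*(w + 5) - 6*w^2 - 25*w + 25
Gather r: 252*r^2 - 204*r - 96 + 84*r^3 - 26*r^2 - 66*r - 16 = 84*r^3 + 226*r^2 - 270*r - 112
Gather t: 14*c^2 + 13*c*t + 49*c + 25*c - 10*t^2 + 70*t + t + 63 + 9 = 14*c^2 + 74*c - 10*t^2 + t*(13*c + 71) + 72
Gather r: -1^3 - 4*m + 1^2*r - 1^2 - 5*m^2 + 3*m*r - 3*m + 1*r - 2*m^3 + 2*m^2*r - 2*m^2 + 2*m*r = -2*m^3 - 7*m^2 - 7*m + r*(2*m^2 + 5*m + 2) - 2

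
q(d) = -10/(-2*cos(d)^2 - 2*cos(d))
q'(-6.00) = 1.15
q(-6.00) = 2.66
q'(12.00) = -2.98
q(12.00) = 3.21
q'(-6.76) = -2.26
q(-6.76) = 2.98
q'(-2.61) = 129.68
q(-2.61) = -42.03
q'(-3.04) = 19073.54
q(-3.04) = -974.75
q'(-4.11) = -9.10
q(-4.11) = -20.36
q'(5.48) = -6.21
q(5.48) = 4.25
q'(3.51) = 397.89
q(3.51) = -79.88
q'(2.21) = -13.38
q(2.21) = -20.77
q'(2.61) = -129.68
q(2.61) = -42.03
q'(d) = -10*(-4*sin(d)*cos(d) - 2*sin(d))/(-2*cos(d)^2 - 2*cos(d))^2 = 5*(sin(d)/cos(d)^2 + 2*tan(d))/(cos(d) + 1)^2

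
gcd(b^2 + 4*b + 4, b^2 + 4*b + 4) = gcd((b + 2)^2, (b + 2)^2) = b^2 + 4*b + 4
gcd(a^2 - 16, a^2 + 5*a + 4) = a + 4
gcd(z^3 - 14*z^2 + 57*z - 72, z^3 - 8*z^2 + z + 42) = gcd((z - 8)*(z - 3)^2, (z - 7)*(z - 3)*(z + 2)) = z - 3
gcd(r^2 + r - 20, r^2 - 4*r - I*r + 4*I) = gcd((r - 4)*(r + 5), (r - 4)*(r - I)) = r - 4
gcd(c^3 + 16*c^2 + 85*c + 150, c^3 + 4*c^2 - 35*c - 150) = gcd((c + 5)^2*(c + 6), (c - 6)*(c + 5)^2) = c^2 + 10*c + 25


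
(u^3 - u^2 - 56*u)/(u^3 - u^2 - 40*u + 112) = u*(u - 8)/(u^2 - 8*u + 16)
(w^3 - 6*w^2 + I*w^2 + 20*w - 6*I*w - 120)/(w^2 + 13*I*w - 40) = (w^2 + w*(-6 - 4*I) + 24*I)/(w + 8*I)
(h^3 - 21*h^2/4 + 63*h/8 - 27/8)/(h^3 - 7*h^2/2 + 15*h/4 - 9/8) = (4*h^2 - 15*h + 9)/(4*h^2 - 8*h + 3)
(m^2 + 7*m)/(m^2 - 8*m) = (m + 7)/(m - 8)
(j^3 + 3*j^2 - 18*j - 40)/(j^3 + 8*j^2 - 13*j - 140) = (j + 2)/(j + 7)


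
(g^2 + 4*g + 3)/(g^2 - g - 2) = (g + 3)/(g - 2)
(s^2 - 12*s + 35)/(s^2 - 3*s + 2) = (s^2 - 12*s + 35)/(s^2 - 3*s + 2)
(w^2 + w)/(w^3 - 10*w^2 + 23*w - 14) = w*(w + 1)/(w^3 - 10*w^2 + 23*w - 14)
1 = 1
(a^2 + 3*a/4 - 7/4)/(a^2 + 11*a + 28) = (4*a^2 + 3*a - 7)/(4*(a^2 + 11*a + 28))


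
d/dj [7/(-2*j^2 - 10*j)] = 7*(2*j + 5)/(2*j^2*(j + 5)^2)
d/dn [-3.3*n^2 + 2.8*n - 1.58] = 2.8 - 6.6*n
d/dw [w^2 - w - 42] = 2*w - 1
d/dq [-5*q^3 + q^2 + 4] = q*(2 - 15*q)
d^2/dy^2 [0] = 0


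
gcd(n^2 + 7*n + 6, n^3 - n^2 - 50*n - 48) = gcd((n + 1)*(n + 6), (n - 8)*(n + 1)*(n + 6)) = n^2 + 7*n + 6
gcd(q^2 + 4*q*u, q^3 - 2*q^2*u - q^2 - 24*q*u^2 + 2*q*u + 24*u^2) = q + 4*u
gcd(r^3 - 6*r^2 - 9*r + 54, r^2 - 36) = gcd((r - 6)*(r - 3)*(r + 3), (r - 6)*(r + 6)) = r - 6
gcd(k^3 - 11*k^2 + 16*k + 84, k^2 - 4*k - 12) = k^2 - 4*k - 12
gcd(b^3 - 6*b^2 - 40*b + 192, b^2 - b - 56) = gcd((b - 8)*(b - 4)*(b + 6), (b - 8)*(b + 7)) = b - 8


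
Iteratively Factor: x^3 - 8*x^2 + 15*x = (x)*(x^2 - 8*x + 15) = x*(x - 3)*(x - 5)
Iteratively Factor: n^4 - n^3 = (n)*(n^3 - n^2) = n*(n - 1)*(n^2) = n^2*(n - 1)*(n)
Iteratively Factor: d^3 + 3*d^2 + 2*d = (d + 2)*(d^2 + d) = (d + 1)*(d + 2)*(d)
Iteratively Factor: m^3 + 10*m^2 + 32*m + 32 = (m + 4)*(m^2 + 6*m + 8) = (m + 2)*(m + 4)*(m + 4)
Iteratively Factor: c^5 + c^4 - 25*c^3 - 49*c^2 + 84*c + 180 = (c - 5)*(c^4 + 6*c^3 + 5*c^2 - 24*c - 36) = (c - 5)*(c + 2)*(c^3 + 4*c^2 - 3*c - 18) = (c - 5)*(c + 2)*(c + 3)*(c^2 + c - 6) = (c - 5)*(c + 2)*(c + 3)^2*(c - 2)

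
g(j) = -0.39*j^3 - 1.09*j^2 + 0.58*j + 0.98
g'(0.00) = 0.58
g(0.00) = 0.98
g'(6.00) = -54.62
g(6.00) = -119.02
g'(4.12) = -28.26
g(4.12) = -42.41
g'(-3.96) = -9.13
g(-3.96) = 5.81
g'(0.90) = -2.33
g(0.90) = 0.33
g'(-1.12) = 1.55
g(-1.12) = -0.49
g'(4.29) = -30.30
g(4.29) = -47.38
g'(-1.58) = 1.10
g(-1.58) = -1.12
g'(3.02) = -16.67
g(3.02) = -17.95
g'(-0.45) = 1.32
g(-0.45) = 0.53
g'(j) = -1.17*j^2 - 2.18*j + 0.58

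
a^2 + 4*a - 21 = (a - 3)*(a + 7)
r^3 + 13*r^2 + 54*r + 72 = (r + 3)*(r + 4)*(r + 6)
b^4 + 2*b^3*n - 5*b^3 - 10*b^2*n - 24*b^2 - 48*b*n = b*(b - 8)*(b + 3)*(b + 2*n)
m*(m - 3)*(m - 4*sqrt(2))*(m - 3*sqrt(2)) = m^4 - 7*sqrt(2)*m^3 - 3*m^3 + 24*m^2 + 21*sqrt(2)*m^2 - 72*m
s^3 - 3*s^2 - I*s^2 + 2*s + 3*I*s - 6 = (s - 3)*(s - 2*I)*(s + I)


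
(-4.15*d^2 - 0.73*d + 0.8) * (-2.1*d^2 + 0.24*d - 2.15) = 8.715*d^4 + 0.537*d^3 + 7.0673*d^2 + 1.7615*d - 1.72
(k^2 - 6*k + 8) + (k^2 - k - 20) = 2*k^2 - 7*k - 12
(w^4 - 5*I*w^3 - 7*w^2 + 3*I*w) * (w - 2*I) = w^5 - 7*I*w^4 - 17*w^3 + 17*I*w^2 + 6*w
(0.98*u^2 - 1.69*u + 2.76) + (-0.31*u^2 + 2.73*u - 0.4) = 0.67*u^2 + 1.04*u + 2.36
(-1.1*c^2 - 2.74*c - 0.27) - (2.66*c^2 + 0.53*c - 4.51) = -3.76*c^2 - 3.27*c + 4.24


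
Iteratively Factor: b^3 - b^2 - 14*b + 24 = (b + 4)*(b^2 - 5*b + 6) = (b - 2)*(b + 4)*(b - 3)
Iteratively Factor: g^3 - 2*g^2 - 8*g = (g)*(g^2 - 2*g - 8) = g*(g - 4)*(g + 2)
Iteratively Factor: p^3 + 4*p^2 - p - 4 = (p + 1)*(p^2 + 3*p - 4) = (p - 1)*(p + 1)*(p + 4)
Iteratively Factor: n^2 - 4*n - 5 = (n - 5)*(n + 1)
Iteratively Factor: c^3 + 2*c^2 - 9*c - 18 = (c - 3)*(c^2 + 5*c + 6) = (c - 3)*(c + 2)*(c + 3)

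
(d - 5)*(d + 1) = d^2 - 4*d - 5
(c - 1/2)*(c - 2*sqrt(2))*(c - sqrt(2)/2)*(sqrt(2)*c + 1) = sqrt(2)*c^4 - 4*c^3 - sqrt(2)*c^3/2 - sqrt(2)*c^2/2 + 2*c^2 + sqrt(2)*c/4 + 2*c - 1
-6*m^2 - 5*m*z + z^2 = (-6*m + z)*(m + z)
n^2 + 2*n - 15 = (n - 3)*(n + 5)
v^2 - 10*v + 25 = (v - 5)^2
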